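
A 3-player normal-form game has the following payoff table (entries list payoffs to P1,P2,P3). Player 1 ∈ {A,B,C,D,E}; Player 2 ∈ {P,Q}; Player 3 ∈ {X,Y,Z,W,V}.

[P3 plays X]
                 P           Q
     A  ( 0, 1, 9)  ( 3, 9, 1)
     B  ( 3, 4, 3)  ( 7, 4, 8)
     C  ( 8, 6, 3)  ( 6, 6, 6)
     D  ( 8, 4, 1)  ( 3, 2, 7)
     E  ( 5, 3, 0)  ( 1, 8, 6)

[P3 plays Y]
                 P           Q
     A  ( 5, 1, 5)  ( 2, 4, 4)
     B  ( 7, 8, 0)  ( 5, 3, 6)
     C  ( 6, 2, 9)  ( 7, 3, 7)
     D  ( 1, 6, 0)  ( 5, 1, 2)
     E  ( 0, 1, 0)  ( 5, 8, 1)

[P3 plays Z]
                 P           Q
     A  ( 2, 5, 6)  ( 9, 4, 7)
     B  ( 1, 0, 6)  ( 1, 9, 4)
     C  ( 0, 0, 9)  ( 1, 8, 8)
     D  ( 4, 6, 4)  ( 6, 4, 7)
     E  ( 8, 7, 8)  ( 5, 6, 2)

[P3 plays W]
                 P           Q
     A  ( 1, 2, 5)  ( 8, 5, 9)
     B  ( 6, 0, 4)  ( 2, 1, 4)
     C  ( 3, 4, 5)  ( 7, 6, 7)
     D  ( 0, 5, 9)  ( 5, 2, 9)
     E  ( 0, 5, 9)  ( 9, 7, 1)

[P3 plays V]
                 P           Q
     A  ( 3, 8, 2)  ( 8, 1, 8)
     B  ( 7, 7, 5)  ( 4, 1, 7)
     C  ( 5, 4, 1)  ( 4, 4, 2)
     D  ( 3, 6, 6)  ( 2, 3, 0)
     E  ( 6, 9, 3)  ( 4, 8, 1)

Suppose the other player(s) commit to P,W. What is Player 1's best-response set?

u_1(A vs P,W) = 1
u_1(B vs P,W) = 6
u_1(C vs P,W) = 3
u_1(D vs P,W) = 0
u_1(E vs P,W) = 0
max payoff 6 at {B}

P1 best: {B}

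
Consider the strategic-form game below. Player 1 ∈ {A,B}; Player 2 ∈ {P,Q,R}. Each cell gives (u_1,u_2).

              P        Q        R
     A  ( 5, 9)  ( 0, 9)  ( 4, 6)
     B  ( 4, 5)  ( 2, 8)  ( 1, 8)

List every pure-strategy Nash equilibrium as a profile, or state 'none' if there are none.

(A,P): NE
(A,Q): not NE [P1→B gives 2>0]
(A,R): not NE [P2→Q gives 9>6]
(B,P): not NE [P1→A gives 5>4; P2→R gives 8>5]
(B,Q): NE
(B,R): not NE [P1→A gives 4>1]

PSNE = {(A,P), (B,Q)}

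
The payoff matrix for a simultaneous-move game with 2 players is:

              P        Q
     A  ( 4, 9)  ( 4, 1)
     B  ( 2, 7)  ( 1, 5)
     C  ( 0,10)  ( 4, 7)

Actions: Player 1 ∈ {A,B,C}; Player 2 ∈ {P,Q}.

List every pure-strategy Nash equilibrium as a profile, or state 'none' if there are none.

(A,P): NE
(A,Q): not NE [P2→P gives 9>1]
(B,P): not NE [P1→A gives 4>2]
(B,Q): not NE [P1→C gives 4>1; P2→P gives 7>5]
(C,P): not NE [P1→A gives 4>0]
(C,Q): not NE [P2→P gives 10>7]

PSNE = {(A,P)}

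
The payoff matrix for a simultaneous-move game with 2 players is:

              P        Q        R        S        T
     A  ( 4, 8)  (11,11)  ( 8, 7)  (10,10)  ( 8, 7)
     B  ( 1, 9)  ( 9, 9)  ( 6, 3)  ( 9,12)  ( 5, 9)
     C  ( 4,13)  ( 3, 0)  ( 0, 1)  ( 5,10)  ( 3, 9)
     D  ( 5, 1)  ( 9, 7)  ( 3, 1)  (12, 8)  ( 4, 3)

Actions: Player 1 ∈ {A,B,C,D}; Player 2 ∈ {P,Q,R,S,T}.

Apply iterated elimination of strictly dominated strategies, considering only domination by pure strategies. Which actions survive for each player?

Remaining: P1:{A,D} P2:{Q,S}

P1 drop B (A beats it: P:4>1 Q:11>9 R:8>6 S:10>9 T:8>5)
P1 drop C (D beats it: P:5>4 Q:9>3 R:3>0 S:12>5 T:4>3)
P2 drop P (Q beats it: A:11>8 D:7>1)
P2 drop R (Q beats it: A:11>7 D:7>1)
P2 drop T (Q beats it: A:11>7 D:7>3)
P1→{A,D} P2→{Q,S}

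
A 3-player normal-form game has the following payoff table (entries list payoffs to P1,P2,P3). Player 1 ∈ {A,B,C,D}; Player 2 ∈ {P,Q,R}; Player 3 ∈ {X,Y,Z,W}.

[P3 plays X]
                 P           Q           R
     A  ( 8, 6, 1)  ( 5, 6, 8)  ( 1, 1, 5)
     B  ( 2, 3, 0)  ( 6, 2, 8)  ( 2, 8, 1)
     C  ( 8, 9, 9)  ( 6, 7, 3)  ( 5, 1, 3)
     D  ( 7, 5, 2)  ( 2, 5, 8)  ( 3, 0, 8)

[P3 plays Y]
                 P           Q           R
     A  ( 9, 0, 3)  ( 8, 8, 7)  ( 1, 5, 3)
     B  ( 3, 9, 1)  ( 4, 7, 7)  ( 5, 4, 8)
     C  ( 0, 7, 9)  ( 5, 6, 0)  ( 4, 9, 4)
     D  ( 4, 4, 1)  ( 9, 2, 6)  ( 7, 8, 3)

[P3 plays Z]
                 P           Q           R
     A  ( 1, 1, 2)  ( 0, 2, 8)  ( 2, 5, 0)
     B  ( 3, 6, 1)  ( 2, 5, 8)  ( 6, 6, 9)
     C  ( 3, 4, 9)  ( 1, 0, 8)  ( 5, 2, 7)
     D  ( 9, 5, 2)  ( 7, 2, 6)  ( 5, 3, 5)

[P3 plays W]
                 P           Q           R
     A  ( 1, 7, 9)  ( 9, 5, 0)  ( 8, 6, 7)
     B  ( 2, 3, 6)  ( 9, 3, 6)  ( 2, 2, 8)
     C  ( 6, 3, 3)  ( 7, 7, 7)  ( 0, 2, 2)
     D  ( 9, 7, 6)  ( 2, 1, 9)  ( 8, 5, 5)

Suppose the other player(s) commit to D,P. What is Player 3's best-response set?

argmax u_3 = {W}

u_3(X vs D,P) = 2
u_3(Y vs D,P) = 1
u_3(Z vs D,P) = 2
u_3(W vs D,P) = 6
max payoff 6 at {W}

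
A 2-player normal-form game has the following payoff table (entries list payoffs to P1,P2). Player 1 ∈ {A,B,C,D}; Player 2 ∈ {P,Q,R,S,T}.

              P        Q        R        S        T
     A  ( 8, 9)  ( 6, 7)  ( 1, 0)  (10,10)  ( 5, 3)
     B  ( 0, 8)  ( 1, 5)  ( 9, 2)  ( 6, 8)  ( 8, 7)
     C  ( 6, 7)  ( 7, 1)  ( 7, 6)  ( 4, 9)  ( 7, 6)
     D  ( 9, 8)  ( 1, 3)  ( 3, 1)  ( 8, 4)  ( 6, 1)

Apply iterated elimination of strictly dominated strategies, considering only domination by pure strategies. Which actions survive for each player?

Remaining: P1:{A,D} P2:{P,S}

P2 drop Q (P beats it: A:9>7 B:8>5 C:7>1 D:8>3)
P2 drop R (P beats it: A:9>0 B:8>2 C:7>6 D:8>1)
P2 drop T (P beats it: A:9>3 B:8>7 C:7>6 D:8>1)
P1 drop B (A beats it: P:8>0 S:10>6)
P1 drop C (A beats it: P:8>6 S:10>4)
P1→{A,D} P2→{P,S}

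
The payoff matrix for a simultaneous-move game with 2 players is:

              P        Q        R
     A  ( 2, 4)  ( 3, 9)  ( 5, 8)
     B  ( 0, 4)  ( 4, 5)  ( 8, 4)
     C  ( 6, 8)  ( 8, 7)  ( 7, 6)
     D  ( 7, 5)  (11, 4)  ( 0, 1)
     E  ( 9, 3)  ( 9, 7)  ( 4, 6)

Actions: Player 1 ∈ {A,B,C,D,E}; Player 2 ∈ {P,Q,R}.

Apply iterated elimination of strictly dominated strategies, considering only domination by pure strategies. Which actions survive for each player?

Survivors P1:{D,E} P2:{P,Q}

P1 drop A (C beats it: P:6>2 Q:8>3 R:7>5)
P2 drop R (Q beats it: B:5>4 C:7>6 D:4>1 E:7>6)
P1 drop B (C beats it: P:6>0 Q:8>4)
P1 drop C (D beats it: P:7>6 Q:11>8)
P1→{D,E} P2→{P,Q}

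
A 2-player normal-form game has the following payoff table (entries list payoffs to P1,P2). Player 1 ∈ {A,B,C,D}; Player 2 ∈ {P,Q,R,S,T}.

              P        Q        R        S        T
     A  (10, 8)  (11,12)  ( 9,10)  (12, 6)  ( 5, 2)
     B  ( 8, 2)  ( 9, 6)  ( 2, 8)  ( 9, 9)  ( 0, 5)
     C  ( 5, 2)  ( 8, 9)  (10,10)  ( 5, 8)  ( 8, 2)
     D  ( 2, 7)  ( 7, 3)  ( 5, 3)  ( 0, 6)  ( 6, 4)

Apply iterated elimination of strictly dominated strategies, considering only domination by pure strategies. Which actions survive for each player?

P1 drop B (A beats it: P:10>8 Q:11>9 R:9>2 S:12>9 T:5>0)
P1 drop D (C beats it: P:5>2 Q:8>7 R:10>5 S:5>0 T:8>6)
P2 drop P (Q beats it: A:12>8 C:9>2)
P2 drop S (Q beats it: A:12>6 C:9>8)
P2 drop T (Q beats it: A:12>2 C:9>2)
P1→{A,C} P2→{Q,R}

IESDS → P1:{A,C} P2:{Q,R}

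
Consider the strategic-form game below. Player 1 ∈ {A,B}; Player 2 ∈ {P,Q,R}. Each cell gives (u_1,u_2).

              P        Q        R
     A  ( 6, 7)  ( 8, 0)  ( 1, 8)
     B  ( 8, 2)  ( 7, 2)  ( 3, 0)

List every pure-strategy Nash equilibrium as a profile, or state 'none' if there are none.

PSNE = {(B,P)}

(A,P): not NE [P1→B gives 8>6; P2→R gives 8>7]
(A,Q): not NE [P2→R gives 8>0]
(A,R): not NE [P1→B gives 3>1]
(B,P): NE
(B,Q): not NE [P1→A gives 8>7]
(B,R): not NE [P2→Q gives 2>0]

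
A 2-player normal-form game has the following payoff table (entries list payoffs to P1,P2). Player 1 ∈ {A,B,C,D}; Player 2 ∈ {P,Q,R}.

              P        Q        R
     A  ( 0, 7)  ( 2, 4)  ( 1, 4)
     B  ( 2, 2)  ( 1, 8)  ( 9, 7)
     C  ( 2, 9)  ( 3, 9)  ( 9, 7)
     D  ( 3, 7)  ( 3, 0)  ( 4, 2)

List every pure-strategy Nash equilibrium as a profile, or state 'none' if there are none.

(A,P): not NE [P1→D gives 3>0]
(A,Q): not NE [P1→D gives 3>2; P2→P gives 7>4]
(A,R): not NE [P1→C gives 9>1; P2→P gives 7>4]
(B,P): not NE [P1→D gives 3>2; P2→Q gives 8>2]
(B,Q): not NE [P1→D gives 3>1]
(B,R): not NE [P2→Q gives 8>7]
(C,P): not NE [P1→D gives 3>2]
(C,Q): NE
(C,R): not NE [P2→Q gives 9>7]
(D,P): NE
(D,Q): not NE [P2→P gives 7>0]
(D,R): not NE [P1→C gives 9>4; P2→P gives 7>2]

PSNE = {(C,Q), (D,P)}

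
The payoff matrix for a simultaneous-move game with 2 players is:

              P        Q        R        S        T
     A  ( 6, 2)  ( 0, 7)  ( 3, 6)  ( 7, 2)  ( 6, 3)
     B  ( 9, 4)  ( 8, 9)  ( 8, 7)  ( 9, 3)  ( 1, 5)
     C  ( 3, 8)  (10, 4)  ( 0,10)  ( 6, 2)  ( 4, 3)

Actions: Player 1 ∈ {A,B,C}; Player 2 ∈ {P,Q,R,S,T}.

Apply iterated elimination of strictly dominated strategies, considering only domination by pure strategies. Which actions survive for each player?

P2 drop P (R beats it: A:6>2 B:7>4 C:10>8)
P2 drop S (Q beats it: A:7>2 B:9>3 C:4>2)
P2 drop T (Q beats it: A:7>3 B:9>5 C:4>3)
P1 drop A (B beats it: Q:8>0 R:8>3)
P1→{B,C} P2→{Q,R}

Survivors P1:{B,C} P2:{Q,R}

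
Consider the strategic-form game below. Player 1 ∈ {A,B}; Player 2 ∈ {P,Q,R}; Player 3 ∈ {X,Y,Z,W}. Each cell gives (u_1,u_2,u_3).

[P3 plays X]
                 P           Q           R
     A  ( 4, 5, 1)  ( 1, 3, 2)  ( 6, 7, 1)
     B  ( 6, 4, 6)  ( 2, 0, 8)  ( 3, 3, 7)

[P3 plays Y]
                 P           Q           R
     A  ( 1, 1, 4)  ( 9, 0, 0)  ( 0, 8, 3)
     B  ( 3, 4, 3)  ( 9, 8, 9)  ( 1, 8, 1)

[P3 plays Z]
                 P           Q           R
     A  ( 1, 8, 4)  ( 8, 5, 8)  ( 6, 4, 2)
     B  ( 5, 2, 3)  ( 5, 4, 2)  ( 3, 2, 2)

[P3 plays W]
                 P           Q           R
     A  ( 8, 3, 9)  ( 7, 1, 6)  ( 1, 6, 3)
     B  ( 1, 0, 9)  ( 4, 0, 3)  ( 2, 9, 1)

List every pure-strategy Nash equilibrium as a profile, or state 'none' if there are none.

PSNE = {(B,Q,Y)}

(A,P,X): not NE [P1→B gives 6>4; P2→R gives 7>5; P3→W gives 9>1]
(A,P,Y): not NE [P1→B gives 3>1; P2→R gives 8>1; P3→W gives 9>4]
(A,P,Z): not NE [P1→B gives 5>1; P3→W gives 9>4]
(A,P,W): not NE [P2→R gives 6>3]
(A,Q,X): not NE [P1→B gives 2>1; P2→R gives 7>3; P3→Z gives 8>2]
(A,Q,Y): not NE [P2→R gives 8>0; P3→Z gives 8>0]
(A,Q,Z): not NE [P2→P gives 8>5]
(A,Q,W): not NE [P2→R gives 6>1; P3→Z gives 8>6]
(A,R,X): not NE [P3→W gives 3>1]
(A,R,Y): not NE [P1→B gives 1>0]
(A,R,Z): not NE [P2→P gives 8>4; P3→W gives 3>2]
(A,R,W): not NE [P1→B gives 2>1]
(B,P,X): not NE [P3→W gives 9>6]
(B,P,Y): not NE [P2→R gives 8>4; P3→W gives 9>3]
(B,P,Z): not NE [P2→Q gives 4>2; P3→W gives 9>3]
(B,P,W): not NE [P1→A gives 8>1; P2→R gives 9>0]
(B,Q,X): not NE [P2→P gives 4>0; P3→Y gives 9>8]
(B,Q,Y): NE
(B,Q,Z): not NE [P1→A gives 8>5; P3→Y gives 9>2]
(B,Q,W): not NE [P1→A gives 7>4; P2→R gives 9>0; P3→Y gives 9>3]
(B,R,X): not NE [P1→A gives 6>3; P2→P gives 4>3]
(B,R,Y): not NE [P3→X gives 7>1]
(B,R,Z): not NE [P1→A gives 6>3; P2→Q gives 4>2; P3→X gives 7>2]
(B,R,W): not NE [P3→X gives 7>1]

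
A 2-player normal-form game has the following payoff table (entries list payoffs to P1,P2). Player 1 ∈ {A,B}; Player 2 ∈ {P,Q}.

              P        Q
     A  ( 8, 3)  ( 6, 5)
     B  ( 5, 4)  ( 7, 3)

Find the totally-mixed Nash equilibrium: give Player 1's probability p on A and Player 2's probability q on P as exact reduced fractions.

P1 indiff ⇒ q·8+(1-q)·6 = q·5+(1-q)·7 ⇒ q(3) = (1-q)(1) ⇒ q = 1/4
P2 indiff ⇒ p·3+(1-p)·4 = p·5+(1-p)·3 ⇒ p(-2) = (1-p)(-1) ⇒ p = 1/3

(p,q) = (1/3, 1/4)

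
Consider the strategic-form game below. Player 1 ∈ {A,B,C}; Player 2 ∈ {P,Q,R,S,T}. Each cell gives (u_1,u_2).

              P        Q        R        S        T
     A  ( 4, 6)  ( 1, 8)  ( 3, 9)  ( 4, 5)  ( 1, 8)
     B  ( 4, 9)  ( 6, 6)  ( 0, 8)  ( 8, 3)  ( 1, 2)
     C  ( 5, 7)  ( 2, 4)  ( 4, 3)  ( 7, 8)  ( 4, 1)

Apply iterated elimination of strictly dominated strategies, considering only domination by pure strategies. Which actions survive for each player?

P1 drop A (C beats it: P:5>4 Q:2>1 R:4>3 S:7>4 T:4>1)
P2 drop Q (P beats it: B:9>6 C:7>4)
P2 drop R (P beats it: B:9>8 C:7>3)
P2 drop T (P beats it: B:9>2 C:7>1)
P1→{B,C} P2→{P,S}

Survivors P1:{B,C} P2:{P,S}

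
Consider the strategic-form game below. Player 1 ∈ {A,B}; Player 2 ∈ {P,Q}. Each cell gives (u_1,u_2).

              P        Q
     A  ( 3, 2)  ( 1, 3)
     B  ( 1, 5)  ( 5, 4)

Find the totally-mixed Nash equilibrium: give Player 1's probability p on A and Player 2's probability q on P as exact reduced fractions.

P1 indiff ⇒ q·3+(1-q)·1 = q·1+(1-q)·5 ⇒ q(2) = (1-q)(4) ⇒ q = 2/3
P2 indiff ⇒ p·2+(1-p)·5 = p·3+(1-p)·4 ⇒ p(-1) = (1-p)(-1) ⇒ p = 1/2

(p,q) = (1/2, 2/3)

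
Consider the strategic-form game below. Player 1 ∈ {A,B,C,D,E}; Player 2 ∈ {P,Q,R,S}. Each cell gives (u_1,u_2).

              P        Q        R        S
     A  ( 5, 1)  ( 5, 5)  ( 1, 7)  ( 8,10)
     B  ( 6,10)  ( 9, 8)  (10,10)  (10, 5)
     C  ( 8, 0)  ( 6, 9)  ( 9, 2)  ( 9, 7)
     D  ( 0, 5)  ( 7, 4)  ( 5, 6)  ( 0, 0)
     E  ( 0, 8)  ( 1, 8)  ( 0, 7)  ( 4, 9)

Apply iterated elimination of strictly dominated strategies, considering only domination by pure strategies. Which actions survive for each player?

Survivors P1:{B,C} P2:{P,Q,R}

P1 drop A (B beats it: P:6>5 Q:9>5 R:10>1 S:10>8)
P1 drop D (B beats it: P:6>0 Q:9>7 R:10>5 S:10>0)
P1 drop E (B beats it: P:6>0 Q:9>1 R:10>0 S:10>4)
P2 drop S (Q beats it: B:8>5 C:9>7)
P1→{B,C} P2→{P,Q,R}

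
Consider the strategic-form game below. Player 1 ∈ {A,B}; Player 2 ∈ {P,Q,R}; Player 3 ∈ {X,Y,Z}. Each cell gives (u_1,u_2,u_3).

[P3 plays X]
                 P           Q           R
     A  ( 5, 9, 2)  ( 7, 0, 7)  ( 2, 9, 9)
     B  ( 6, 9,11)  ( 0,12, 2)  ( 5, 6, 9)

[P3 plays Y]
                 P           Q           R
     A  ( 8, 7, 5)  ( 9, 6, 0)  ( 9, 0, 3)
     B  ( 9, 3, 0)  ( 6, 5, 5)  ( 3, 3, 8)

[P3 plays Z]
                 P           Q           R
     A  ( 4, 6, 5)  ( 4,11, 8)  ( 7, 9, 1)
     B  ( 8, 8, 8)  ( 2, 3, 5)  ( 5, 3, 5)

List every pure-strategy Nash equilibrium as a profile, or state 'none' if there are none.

(A,P,X): not NE [P1→B gives 6>5; P3→Z gives 5>2]
(A,P,Y): not NE [P1→B gives 9>8]
(A,P,Z): not NE [P1→B gives 8>4; P2→Q gives 11>6]
(A,Q,X): not NE [P2→R gives 9>0; P3→Z gives 8>7]
(A,Q,Y): not NE [P2→P gives 7>6; P3→Z gives 8>0]
(A,Q,Z): NE
(A,R,X): not NE [P1→B gives 5>2]
(A,R,Y): not NE [P2→P gives 7>0; P3→X gives 9>3]
(A,R,Z): not NE [P2→Q gives 11>9; P3→X gives 9>1]
(B,P,X): not NE [P2→Q gives 12>9]
(B,P,Y): not NE [P2→Q gives 5>3; P3→X gives 11>0]
(B,P,Z): not NE [P3→X gives 11>8]
(B,Q,X): not NE [P1→A gives 7>0; P3→Z gives 5>2]
(B,Q,Y): not NE [P1→A gives 9>6]
(B,Q,Z): not NE [P1→A gives 4>2; P2→P gives 8>3]
(B,R,X): not NE [P2→Q gives 12>6]
(B,R,Y): not NE [P1→A gives 9>3; P2→Q gives 5>3; P3→X gives 9>8]
(B,R,Z): not NE [P1→A gives 7>5; P2→P gives 8>3; P3→X gives 9>5]

PSNE = {(A,Q,Z)}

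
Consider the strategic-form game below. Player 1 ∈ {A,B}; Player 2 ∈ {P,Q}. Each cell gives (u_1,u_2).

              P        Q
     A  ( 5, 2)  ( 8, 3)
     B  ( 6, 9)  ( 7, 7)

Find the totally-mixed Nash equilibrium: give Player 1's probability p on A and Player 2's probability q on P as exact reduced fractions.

P1 indiff ⇒ q·5+(1-q)·8 = q·6+(1-q)·7 ⇒ q(-1) = (1-q)(-1) ⇒ q = 1/2
P2 indiff ⇒ p·2+(1-p)·9 = p·3+(1-p)·7 ⇒ p(-1) = (1-p)(-2) ⇒ p = 2/3

p=2/3, q=1/2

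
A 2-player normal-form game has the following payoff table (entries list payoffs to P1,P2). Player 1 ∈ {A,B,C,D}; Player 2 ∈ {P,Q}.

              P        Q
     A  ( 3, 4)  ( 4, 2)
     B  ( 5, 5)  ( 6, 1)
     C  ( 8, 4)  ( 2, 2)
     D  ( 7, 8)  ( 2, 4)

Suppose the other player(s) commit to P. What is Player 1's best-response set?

u_1(A vs P) = 3
u_1(B vs P) = 5
u_1(C vs P) = 8
u_1(D vs P) = 7
max payoff 8 at {C}

BR_1 = {C}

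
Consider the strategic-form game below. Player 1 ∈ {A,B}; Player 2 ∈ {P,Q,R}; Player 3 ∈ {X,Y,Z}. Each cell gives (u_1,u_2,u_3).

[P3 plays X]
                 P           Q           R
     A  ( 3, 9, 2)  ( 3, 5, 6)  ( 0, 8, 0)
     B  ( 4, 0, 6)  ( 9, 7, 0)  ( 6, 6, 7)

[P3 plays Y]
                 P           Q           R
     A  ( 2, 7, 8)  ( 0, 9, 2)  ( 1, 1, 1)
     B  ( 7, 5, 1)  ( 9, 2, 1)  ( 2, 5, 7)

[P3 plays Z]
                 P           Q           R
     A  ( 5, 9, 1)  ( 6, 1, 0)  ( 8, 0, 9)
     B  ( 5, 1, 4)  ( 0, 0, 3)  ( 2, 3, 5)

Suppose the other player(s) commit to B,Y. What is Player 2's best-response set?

u_2(P vs B,Y) = 5
u_2(Q vs B,Y) = 2
u_2(R vs B,Y) = 5
max payoff 5 at {P,R}

argmax u_2 = {P,R}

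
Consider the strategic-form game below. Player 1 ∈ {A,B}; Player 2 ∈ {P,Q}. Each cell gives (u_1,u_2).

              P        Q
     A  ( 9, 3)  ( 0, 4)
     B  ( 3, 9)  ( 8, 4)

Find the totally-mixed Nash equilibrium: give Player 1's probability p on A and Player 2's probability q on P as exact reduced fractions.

P1 mixes 5/6 on A; P2 mixes 4/7 on P

P1 indiff ⇒ q·9+(1-q)·0 = q·3+(1-q)·8 ⇒ q(6) = (1-q)(8) ⇒ q = 4/7
P2 indiff ⇒ p·3+(1-p)·9 = p·4+(1-p)·4 ⇒ p(-1) = (1-p)(-5) ⇒ p = 5/6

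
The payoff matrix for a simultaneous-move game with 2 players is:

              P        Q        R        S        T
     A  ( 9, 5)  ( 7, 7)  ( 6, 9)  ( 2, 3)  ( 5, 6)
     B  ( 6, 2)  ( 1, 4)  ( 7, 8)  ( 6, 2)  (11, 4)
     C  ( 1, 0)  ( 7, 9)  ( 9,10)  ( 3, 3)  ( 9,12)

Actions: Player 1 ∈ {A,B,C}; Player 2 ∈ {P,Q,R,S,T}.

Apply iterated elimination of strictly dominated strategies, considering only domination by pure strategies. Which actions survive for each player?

P2 drop P (Q beats it: A:7>5 B:4>2 C:9>0)
P2 drop Q (R beats it: A:9>7 B:8>4 C:10>9)
P1 drop A (B beats it: R:7>6 S:6>2 T:11>5)
P2 drop S (R beats it: B:8>2 C:10>3)
P1→{B,C} P2→{R,T}

Remaining: P1:{B,C} P2:{R,T}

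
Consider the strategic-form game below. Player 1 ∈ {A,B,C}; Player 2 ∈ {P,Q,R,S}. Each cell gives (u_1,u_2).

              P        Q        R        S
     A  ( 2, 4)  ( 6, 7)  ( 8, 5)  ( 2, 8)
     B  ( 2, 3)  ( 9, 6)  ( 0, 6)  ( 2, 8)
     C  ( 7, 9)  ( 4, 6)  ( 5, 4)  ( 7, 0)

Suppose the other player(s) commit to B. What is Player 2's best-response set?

u_2(P vs B) = 3
u_2(Q vs B) = 6
u_2(R vs B) = 6
u_2(S vs B) = 8
max payoff 8 at {S}

argmax u_2 = {S}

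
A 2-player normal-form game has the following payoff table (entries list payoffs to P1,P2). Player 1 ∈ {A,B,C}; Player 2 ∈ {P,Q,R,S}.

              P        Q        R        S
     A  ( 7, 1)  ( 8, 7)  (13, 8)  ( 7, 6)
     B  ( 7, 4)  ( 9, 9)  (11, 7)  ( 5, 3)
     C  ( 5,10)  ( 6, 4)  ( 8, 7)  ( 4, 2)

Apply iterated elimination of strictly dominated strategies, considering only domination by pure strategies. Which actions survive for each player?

Remaining: P1:{A,B} P2:{Q,R}

P1 drop C (A beats it: P:7>5 Q:8>6 R:13>8 S:7>4)
P2 drop P (Q beats it: A:7>1 B:9>4)
P2 drop S (Q beats it: A:7>6 B:9>3)
P1→{A,B} P2→{Q,R}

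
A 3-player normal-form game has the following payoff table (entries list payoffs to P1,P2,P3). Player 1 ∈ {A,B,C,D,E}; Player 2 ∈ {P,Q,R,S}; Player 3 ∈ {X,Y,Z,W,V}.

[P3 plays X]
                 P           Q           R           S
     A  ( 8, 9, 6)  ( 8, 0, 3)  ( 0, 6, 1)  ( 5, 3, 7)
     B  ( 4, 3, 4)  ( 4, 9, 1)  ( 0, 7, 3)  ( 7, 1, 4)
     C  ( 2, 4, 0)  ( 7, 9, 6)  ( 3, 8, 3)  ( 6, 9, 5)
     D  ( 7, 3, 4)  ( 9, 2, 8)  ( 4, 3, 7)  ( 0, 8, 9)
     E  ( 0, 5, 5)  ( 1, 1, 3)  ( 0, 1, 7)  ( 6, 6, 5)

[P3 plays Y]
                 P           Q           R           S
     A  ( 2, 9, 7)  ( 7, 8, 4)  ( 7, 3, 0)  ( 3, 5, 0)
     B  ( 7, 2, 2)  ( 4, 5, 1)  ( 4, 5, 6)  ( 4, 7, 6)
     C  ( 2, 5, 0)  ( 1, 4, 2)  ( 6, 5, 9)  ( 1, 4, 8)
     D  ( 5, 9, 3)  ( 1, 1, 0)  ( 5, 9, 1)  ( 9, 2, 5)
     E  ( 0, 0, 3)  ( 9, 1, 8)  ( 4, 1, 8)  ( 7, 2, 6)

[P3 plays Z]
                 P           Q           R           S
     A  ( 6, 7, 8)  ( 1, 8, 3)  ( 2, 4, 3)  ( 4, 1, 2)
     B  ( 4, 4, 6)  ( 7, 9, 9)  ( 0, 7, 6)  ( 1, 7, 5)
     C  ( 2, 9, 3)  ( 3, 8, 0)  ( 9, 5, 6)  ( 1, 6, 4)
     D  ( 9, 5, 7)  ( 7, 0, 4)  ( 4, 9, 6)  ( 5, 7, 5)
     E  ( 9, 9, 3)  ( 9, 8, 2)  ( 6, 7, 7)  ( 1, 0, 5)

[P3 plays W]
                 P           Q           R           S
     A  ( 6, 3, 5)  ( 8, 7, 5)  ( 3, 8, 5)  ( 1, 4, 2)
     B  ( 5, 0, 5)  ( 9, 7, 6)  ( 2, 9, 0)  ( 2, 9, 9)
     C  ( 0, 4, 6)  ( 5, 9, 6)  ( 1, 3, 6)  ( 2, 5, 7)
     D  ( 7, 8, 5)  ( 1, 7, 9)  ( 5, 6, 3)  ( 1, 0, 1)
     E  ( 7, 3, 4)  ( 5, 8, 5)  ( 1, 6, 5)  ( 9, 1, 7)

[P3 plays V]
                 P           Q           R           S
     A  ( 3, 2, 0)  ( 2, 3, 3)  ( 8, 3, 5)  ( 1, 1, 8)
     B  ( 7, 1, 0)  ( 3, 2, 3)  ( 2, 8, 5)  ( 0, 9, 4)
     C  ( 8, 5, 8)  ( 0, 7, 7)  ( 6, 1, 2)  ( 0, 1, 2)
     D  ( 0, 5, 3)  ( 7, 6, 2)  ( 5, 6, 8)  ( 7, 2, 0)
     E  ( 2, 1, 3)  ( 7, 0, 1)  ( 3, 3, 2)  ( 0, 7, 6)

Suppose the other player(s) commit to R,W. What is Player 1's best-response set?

u_1(A vs R,W) = 3
u_1(B vs R,W) = 2
u_1(C vs R,W) = 1
u_1(D vs R,W) = 5
u_1(E vs R,W) = 1
max payoff 5 at {D}

argmax u_1 = {D}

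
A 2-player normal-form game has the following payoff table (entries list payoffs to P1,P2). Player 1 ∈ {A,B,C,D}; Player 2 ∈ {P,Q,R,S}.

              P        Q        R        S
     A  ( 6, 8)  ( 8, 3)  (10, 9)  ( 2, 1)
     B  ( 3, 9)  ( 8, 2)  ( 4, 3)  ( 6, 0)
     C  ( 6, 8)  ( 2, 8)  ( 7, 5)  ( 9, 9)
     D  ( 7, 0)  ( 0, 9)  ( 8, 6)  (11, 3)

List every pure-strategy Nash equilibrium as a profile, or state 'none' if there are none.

(A,P): not NE [P1→D gives 7>6; P2→R gives 9>8]
(A,Q): not NE [P2→R gives 9>3]
(A,R): NE
(A,S): not NE [P1→D gives 11>2; P2→R gives 9>1]
(B,P): not NE [P1→D gives 7>3]
(B,Q): not NE [P2→P gives 9>2]
(B,R): not NE [P1→A gives 10>4; P2→P gives 9>3]
(B,S): not NE [P1→D gives 11>6; P2→P gives 9>0]
(C,P): not NE [P1→D gives 7>6; P2→S gives 9>8]
(C,Q): not NE [P1→B gives 8>2; P2→S gives 9>8]
(C,R): not NE [P1→A gives 10>7; P2→S gives 9>5]
(C,S): not NE [P1→D gives 11>9]
(D,P): not NE [P2→Q gives 9>0]
(D,Q): not NE [P1→B gives 8>0]
(D,R): not NE [P1→A gives 10>8; P2→Q gives 9>6]
(D,S): not NE [P2→Q gives 9>3]

PSNE = {(A,R)}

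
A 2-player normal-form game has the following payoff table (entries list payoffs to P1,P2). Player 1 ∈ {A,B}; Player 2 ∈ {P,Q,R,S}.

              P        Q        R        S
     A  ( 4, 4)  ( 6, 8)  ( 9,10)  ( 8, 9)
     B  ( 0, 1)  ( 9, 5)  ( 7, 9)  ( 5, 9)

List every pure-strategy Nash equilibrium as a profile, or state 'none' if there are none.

(A,P): not NE [P2→R gives 10>4]
(A,Q): not NE [P1→B gives 9>6; P2→R gives 10>8]
(A,R): NE
(A,S): not NE [P2→R gives 10>9]
(B,P): not NE [P1→A gives 4>0; P2→S gives 9>1]
(B,Q): not NE [P2→S gives 9>5]
(B,R): not NE [P1→A gives 9>7]
(B,S): not NE [P1→A gives 8>5]

PSNE = {(A,R)}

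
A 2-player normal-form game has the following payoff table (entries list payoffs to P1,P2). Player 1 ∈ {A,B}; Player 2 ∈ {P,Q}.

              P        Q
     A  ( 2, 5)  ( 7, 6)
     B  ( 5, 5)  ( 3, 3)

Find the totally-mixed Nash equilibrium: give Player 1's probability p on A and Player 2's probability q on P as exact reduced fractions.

P1 mixes 2/3 on A; P2 mixes 4/7 on P

P1 indiff ⇒ q·2+(1-q)·7 = q·5+(1-q)·3 ⇒ q(-3) = (1-q)(-4) ⇒ q = 4/7
P2 indiff ⇒ p·5+(1-p)·5 = p·6+(1-p)·3 ⇒ p(-1) = (1-p)(-2) ⇒ p = 2/3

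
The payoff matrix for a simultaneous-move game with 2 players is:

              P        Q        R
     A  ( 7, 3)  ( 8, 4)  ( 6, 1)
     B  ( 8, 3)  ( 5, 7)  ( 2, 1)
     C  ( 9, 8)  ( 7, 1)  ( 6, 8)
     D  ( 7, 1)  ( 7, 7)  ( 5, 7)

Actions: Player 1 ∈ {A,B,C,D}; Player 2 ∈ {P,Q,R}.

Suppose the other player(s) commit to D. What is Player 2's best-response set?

argmax u_2 = {Q,R}

u_2(P vs D) = 1
u_2(Q vs D) = 7
u_2(R vs D) = 7
max payoff 7 at {Q,R}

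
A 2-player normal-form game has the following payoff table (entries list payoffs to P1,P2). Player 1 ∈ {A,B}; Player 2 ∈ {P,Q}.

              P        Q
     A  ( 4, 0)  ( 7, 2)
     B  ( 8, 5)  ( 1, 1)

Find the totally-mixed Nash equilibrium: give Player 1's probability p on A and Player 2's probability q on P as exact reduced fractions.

P1 indiff ⇒ q·4+(1-q)·7 = q·8+(1-q)·1 ⇒ q(-4) = (1-q)(-6) ⇒ q = 3/5
P2 indiff ⇒ p·0+(1-p)·5 = p·2+(1-p)·1 ⇒ p(-2) = (1-p)(-4) ⇒ p = 2/3

p=2/3, q=3/5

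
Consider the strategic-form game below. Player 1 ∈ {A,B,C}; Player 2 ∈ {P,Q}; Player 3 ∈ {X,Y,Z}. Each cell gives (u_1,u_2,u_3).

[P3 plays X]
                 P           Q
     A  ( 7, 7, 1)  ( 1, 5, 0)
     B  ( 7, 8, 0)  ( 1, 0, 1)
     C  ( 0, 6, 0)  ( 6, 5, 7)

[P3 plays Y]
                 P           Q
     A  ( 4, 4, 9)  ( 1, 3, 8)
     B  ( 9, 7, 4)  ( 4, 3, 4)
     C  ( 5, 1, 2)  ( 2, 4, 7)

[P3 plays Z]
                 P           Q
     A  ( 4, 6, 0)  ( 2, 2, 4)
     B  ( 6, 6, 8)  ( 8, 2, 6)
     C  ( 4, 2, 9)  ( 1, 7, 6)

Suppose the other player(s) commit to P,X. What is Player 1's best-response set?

BR_1 = {A,B}

u_1(A vs P,X) = 7
u_1(B vs P,X) = 7
u_1(C vs P,X) = 0
max payoff 7 at {A,B}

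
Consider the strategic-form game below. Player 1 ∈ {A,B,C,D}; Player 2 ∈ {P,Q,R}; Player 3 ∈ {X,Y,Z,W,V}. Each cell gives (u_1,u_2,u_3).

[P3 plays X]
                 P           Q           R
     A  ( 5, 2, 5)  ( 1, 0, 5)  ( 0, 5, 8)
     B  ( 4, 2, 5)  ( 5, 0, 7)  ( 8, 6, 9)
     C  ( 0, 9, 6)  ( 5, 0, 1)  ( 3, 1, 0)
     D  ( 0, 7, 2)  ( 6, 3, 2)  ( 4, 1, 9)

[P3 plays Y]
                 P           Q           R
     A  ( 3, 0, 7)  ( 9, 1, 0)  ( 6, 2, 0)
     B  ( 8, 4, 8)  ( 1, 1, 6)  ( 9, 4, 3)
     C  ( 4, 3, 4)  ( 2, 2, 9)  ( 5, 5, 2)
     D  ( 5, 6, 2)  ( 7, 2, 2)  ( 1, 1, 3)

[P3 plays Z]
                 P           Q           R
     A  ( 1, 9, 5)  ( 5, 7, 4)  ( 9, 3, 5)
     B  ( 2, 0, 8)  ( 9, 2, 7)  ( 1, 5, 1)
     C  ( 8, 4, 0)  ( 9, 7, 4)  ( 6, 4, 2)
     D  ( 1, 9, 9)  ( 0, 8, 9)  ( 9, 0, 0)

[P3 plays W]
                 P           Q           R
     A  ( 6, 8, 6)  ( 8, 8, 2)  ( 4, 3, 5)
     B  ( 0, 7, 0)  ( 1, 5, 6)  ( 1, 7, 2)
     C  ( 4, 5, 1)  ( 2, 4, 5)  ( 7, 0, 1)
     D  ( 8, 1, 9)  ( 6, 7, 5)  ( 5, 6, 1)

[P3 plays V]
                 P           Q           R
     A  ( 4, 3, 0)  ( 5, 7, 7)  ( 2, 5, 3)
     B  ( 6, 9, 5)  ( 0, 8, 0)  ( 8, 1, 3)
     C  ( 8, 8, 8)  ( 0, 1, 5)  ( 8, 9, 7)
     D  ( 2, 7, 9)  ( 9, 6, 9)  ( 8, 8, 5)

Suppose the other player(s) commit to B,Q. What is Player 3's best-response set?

u_3(X vs B,Q) = 7
u_3(Y vs B,Q) = 6
u_3(Z vs B,Q) = 7
u_3(W vs B,Q) = 6
u_3(V vs B,Q) = 0
max payoff 7 at {X,Z}

argmax u_3 = {X,Z}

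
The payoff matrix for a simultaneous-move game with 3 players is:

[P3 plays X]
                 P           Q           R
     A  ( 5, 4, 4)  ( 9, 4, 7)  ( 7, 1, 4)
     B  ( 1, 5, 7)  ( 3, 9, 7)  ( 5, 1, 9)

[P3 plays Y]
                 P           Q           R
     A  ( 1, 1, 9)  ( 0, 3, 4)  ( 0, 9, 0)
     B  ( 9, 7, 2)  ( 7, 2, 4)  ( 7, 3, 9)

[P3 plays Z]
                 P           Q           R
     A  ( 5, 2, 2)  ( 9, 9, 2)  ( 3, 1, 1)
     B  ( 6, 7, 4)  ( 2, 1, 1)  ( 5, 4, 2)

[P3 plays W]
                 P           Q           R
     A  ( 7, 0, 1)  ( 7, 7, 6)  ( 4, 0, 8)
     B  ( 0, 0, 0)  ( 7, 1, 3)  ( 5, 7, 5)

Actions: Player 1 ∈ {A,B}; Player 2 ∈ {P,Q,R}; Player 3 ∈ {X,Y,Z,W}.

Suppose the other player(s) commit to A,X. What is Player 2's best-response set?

u_2(P vs A,X) = 4
u_2(Q vs A,X) = 4
u_2(R vs A,X) = 1
max payoff 4 at {P,Q}

P2 best: {P,Q}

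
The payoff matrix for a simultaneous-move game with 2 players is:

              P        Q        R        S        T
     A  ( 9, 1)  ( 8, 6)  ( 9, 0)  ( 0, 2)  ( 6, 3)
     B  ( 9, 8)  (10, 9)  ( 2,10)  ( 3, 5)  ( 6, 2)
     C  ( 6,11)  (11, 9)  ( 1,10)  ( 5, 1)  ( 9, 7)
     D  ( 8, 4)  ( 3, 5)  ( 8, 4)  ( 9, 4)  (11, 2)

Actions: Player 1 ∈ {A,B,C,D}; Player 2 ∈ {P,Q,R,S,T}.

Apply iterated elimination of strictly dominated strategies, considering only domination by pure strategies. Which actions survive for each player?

P2 drop S (Q beats it: A:6>2 B:9>5 C:9>1 D:5>4)
P2 drop T (Q beats it: A:6>3 B:9>2 C:9>7 D:5>2)
P1 drop D (A beats it: P:9>8 Q:8>3 R:9>8)
P1→{A,B,C} P2→{P,Q,R}

Remaining: P1:{A,B,C} P2:{P,Q,R}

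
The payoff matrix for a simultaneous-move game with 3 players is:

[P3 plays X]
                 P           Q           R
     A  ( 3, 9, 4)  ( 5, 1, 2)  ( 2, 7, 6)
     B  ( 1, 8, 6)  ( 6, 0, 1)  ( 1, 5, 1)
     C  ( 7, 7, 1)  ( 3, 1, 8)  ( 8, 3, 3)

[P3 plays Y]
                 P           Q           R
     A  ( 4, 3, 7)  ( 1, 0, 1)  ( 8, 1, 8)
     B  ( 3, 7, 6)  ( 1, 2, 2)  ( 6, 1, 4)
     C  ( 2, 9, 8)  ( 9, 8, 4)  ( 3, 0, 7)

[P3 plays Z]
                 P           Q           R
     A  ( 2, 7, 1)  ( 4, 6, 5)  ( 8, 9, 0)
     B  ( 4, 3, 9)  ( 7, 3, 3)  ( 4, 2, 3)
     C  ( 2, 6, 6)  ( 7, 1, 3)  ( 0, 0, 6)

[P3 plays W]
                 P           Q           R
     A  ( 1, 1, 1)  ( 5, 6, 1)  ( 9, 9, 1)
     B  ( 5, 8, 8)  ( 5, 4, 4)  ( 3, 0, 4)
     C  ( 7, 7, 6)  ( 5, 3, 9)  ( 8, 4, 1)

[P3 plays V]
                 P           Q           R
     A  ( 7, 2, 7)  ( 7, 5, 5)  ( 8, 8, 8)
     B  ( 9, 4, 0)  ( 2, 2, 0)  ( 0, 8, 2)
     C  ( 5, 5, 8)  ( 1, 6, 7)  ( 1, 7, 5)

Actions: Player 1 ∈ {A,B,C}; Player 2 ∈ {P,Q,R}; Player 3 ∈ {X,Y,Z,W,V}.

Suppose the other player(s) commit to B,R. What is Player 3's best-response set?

BR_3 = {Y,W}

u_3(X vs B,R) = 1
u_3(Y vs B,R) = 4
u_3(Z vs B,R) = 3
u_3(W vs B,R) = 4
u_3(V vs B,R) = 2
max payoff 4 at {Y,W}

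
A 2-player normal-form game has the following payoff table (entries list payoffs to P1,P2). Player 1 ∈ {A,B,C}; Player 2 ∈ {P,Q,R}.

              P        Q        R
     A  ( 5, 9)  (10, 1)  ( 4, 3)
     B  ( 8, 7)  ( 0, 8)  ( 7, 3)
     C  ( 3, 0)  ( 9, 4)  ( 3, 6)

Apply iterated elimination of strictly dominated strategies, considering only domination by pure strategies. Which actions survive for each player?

Survivors P1:{A,B} P2:{P,Q}

P1 drop C (A beats it: P:5>3 Q:10>9 R:4>3)
P2 drop R (P beats it: A:9>3 B:7>3)
P1→{A,B} P2→{P,Q}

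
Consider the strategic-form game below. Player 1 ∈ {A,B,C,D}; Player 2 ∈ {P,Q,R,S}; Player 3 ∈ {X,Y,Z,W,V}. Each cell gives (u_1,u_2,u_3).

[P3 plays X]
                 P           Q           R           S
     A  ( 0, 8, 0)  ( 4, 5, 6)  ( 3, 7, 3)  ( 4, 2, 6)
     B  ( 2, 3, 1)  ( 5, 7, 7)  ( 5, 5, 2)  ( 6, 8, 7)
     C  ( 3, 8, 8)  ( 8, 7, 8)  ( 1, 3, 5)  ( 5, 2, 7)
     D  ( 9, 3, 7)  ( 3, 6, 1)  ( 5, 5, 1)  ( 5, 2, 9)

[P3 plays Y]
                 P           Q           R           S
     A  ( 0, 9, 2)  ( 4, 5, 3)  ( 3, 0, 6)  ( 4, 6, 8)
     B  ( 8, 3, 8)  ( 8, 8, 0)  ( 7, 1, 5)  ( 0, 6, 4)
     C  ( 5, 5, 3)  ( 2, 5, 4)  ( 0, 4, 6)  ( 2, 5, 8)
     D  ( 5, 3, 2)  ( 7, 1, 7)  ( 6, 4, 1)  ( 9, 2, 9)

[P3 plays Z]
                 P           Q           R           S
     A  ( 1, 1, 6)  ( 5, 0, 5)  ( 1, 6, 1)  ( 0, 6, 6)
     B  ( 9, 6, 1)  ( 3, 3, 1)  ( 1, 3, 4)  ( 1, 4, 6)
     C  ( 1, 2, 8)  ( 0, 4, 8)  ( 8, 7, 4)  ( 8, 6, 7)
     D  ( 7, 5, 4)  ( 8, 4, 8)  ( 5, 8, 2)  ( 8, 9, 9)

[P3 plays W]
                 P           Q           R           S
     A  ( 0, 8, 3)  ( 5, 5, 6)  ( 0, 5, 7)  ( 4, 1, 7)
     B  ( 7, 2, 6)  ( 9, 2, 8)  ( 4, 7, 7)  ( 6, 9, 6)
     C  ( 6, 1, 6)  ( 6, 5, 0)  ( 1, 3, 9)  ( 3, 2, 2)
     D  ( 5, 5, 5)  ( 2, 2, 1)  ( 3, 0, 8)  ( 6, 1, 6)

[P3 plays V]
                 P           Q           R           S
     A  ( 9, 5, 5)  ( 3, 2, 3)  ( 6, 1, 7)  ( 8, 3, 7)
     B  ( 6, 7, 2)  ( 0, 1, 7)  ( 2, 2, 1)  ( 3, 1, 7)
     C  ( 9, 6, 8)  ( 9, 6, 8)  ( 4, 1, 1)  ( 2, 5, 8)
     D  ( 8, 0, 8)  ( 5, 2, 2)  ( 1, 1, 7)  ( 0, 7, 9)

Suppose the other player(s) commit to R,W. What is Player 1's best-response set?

BR_1 = {B}

u_1(A vs R,W) = 0
u_1(B vs R,W) = 4
u_1(C vs R,W) = 1
u_1(D vs R,W) = 3
max payoff 4 at {B}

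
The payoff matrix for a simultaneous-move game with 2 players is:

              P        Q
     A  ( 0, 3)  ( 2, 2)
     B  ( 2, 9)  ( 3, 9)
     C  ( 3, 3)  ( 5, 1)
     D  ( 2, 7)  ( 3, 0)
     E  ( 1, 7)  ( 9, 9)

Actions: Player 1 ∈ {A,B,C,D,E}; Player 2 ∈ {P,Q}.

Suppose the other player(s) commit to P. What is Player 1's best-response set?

u_1(A vs P) = 0
u_1(B vs P) = 2
u_1(C vs P) = 3
u_1(D vs P) = 2
u_1(E vs P) = 1
max payoff 3 at {C}

argmax u_1 = {C}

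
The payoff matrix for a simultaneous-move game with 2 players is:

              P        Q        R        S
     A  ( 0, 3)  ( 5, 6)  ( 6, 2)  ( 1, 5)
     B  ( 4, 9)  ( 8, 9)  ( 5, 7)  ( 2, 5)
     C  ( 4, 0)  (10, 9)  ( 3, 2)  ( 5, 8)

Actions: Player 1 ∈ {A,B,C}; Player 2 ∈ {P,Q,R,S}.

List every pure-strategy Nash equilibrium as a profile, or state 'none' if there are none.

(A,P): not NE [P1→C gives 4>0; P2→Q gives 6>3]
(A,Q): not NE [P1→C gives 10>5]
(A,R): not NE [P2→Q gives 6>2]
(A,S): not NE [P1→C gives 5>1; P2→Q gives 6>5]
(B,P): NE
(B,Q): not NE [P1→C gives 10>8]
(B,R): not NE [P1→A gives 6>5; P2→Q gives 9>7]
(B,S): not NE [P1→C gives 5>2; P2→Q gives 9>5]
(C,P): not NE [P2→Q gives 9>0]
(C,Q): NE
(C,R): not NE [P1→A gives 6>3; P2→Q gives 9>2]
(C,S): not NE [P2→Q gives 9>8]

NE set: (B,P), (C,Q)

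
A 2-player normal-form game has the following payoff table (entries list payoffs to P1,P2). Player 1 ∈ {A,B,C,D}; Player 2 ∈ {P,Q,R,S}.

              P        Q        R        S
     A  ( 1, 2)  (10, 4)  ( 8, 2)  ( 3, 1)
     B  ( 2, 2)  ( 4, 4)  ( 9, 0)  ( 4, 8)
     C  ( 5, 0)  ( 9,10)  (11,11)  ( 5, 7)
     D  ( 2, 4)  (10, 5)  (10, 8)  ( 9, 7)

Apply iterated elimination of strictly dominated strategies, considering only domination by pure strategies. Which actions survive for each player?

P1 drop B (C beats it: P:5>2 Q:9>4 R:11>9 S:5>4)
P2 drop P (Q beats it: A:4>2 C:10>0 D:5>4)
P2 drop S (R beats it: A:2>1 C:11>7 D:8>7)
P1→{A,C,D} P2→{Q,R}

Survivors P1:{A,C,D} P2:{Q,R}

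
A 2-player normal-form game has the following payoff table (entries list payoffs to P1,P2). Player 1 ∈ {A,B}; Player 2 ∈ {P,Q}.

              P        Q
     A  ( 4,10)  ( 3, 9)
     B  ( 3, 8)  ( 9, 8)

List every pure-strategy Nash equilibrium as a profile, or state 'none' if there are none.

Nash profiles: (A,P), (B,Q)

(A,P): NE
(A,Q): not NE [P1→B gives 9>3; P2→P gives 10>9]
(B,P): not NE [P1→A gives 4>3]
(B,Q): NE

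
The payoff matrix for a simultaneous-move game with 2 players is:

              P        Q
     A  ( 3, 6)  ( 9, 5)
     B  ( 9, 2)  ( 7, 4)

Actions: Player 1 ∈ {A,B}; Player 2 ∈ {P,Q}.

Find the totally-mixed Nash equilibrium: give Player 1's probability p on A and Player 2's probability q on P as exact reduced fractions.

(p,q) = (2/3, 1/4)

P1 indiff ⇒ q·3+(1-q)·9 = q·9+(1-q)·7 ⇒ q(-6) = (1-q)(-2) ⇒ q = 1/4
P2 indiff ⇒ p·6+(1-p)·2 = p·5+(1-p)·4 ⇒ p(1) = (1-p)(2) ⇒ p = 2/3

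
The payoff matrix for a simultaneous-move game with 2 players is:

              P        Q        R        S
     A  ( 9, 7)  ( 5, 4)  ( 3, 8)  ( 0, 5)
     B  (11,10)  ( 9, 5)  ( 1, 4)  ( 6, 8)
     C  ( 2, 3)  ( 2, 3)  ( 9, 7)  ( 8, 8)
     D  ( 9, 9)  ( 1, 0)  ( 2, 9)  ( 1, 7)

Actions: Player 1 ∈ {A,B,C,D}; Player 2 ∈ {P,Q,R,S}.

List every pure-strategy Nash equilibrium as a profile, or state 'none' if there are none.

PSNE = {(B,P), (C,S)}

(A,P): not NE [P1→B gives 11>9; P2→R gives 8>7]
(A,Q): not NE [P1→B gives 9>5; P2→R gives 8>4]
(A,R): not NE [P1→C gives 9>3]
(A,S): not NE [P1→C gives 8>0; P2→R gives 8>5]
(B,P): NE
(B,Q): not NE [P2→P gives 10>5]
(B,R): not NE [P1→C gives 9>1; P2→P gives 10>4]
(B,S): not NE [P1→C gives 8>6; P2→P gives 10>8]
(C,P): not NE [P1→B gives 11>2; P2→S gives 8>3]
(C,Q): not NE [P1→B gives 9>2; P2→S gives 8>3]
(C,R): not NE [P2→S gives 8>7]
(C,S): NE
(D,P): not NE [P1→B gives 11>9]
(D,Q): not NE [P1→B gives 9>1; P2→R gives 9>0]
(D,R): not NE [P1→C gives 9>2]
(D,S): not NE [P1→C gives 8>1; P2→R gives 9>7]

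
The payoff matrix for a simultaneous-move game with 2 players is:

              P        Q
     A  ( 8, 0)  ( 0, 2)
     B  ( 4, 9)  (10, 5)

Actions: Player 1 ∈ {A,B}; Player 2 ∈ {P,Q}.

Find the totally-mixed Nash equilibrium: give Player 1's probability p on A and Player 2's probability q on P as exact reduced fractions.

P1 mixes 2/3 on A; P2 mixes 5/7 on P

P1 indiff ⇒ q·8+(1-q)·0 = q·4+(1-q)·10 ⇒ q(4) = (1-q)(10) ⇒ q = 5/7
P2 indiff ⇒ p·0+(1-p)·9 = p·2+(1-p)·5 ⇒ p(-2) = (1-p)(-4) ⇒ p = 2/3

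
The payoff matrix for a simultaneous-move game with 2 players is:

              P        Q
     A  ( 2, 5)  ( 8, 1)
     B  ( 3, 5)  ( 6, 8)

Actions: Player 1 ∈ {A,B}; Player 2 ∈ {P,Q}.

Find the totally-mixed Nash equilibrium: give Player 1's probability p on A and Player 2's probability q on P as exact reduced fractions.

(p,q) = (3/7, 2/3)

P1 indiff ⇒ q·2+(1-q)·8 = q·3+(1-q)·6 ⇒ q(-1) = (1-q)(-2) ⇒ q = 2/3
P2 indiff ⇒ p·5+(1-p)·5 = p·1+(1-p)·8 ⇒ p(4) = (1-p)(3) ⇒ p = 3/7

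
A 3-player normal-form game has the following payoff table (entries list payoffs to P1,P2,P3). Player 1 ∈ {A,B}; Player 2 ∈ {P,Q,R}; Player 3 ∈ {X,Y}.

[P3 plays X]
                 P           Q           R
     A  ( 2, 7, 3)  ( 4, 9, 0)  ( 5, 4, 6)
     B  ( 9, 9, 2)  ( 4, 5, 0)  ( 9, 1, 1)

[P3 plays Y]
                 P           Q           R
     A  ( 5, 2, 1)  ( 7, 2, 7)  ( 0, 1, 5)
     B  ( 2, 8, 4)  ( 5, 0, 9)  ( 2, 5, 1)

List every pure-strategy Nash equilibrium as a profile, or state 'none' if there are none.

(A,P,X): not NE [P1→B gives 9>2; P2→Q gives 9>7]
(A,P,Y): not NE [P3→X gives 3>1]
(A,Q,X): not NE [P3→Y gives 7>0]
(A,Q,Y): NE
(A,R,X): not NE [P1→B gives 9>5; P2→Q gives 9>4]
(A,R,Y): not NE [P1→B gives 2>0; P2→Q gives 2>1; P3→X gives 6>5]
(B,P,X): not NE [P3→Y gives 4>2]
(B,P,Y): not NE [P1→A gives 5>2]
(B,Q,X): not NE [P2→P gives 9>5; P3→Y gives 9>0]
(B,Q,Y): not NE [P1→A gives 7>5; P2→P gives 8>0]
(B,R,X): not NE [P2→P gives 9>1]
(B,R,Y): not NE [P2→P gives 8>5]

NE set: (A,Q,Y)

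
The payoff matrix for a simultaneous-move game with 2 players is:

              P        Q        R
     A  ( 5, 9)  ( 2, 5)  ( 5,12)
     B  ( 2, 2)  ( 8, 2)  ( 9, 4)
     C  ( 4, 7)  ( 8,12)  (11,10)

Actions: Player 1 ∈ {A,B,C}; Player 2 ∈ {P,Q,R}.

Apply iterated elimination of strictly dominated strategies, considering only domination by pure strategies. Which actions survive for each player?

P2 drop P (R beats it: A:12>9 B:4>2 C:10>7)
P1 drop A (B beats it: Q:8>2 R:9>5)
P1→{B,C} P2→{Q,R}

IESDS → P1:{B,C} P2:{Q,R}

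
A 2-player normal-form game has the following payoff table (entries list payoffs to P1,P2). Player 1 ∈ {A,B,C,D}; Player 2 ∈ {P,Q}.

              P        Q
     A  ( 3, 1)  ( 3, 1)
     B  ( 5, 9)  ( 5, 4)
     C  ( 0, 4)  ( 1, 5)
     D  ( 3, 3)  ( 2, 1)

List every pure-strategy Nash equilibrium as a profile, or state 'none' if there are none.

NE set: (B,P)

(A,P): not NE [P1→B gives 5>3]
(A,Q): not NE [P1→B gives 5>3]
(B,P): NE
(B,Q): not NE [P2→P gives 9>4]
(C,P): not NE [P1→B gives 5>0; P2→Q gives 5>4]
(C,Q): not NE [P1→B gives 5>1]
(D,P): not NE [P1→B gives 5>3]
(D,Q): not NE [P1→B gives 5>2; P2→P gives 3>1]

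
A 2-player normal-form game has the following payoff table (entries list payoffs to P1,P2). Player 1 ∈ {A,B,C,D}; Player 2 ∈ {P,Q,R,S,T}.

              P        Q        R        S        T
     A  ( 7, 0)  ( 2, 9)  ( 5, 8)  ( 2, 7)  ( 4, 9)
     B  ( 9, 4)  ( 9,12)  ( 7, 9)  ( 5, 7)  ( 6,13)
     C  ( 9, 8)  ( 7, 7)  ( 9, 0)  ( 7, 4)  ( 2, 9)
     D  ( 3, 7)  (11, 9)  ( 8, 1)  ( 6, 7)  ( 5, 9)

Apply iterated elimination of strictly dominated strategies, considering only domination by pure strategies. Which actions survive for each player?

Remaining: P1:{B,D} P2:{Q,T}

P1 drop A (B beats it: P:9>7 Q:9>2 R:7>5 S:5>2 T:6>4)
P2 drop P (T beats it: B:13>4 C:9>8 D:9>7)
P2 drop R (Q beats it: B:12>9 C:7>0 D:9>1)
P2 drop S (Q beats it: B:12>7 C:7>4 D:9>7)
P1 drop C (B beats it: Q:9>7 T:6>2)
P1→{B,D} P2→{Q,T}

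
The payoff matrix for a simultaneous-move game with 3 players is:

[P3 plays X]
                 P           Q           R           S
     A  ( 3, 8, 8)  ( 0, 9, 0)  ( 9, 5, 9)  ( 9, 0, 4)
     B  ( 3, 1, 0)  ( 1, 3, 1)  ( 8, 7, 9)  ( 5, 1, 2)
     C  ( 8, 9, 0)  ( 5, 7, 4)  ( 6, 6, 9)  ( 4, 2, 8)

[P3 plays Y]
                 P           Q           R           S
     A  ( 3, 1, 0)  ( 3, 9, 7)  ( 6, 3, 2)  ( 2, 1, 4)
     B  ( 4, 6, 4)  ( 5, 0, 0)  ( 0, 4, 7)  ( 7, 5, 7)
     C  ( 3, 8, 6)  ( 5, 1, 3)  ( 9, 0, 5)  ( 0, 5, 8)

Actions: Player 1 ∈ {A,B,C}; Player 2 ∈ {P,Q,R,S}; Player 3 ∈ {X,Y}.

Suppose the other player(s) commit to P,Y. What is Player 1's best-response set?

u_1(A vs P,Y) = 3
u_1(B vs P,Y) = 4
u_1(C vs P,Y) = 3
max payoff 4 at {B}

BR_1 = {B}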